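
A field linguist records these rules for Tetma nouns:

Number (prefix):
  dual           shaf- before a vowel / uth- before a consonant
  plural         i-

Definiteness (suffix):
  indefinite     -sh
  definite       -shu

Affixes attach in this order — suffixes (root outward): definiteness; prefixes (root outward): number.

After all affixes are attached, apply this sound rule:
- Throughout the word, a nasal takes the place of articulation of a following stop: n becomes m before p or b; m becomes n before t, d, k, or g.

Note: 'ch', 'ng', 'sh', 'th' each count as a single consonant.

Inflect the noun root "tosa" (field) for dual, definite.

uthtosashu

Attach number dual uth- (before consonant 't') → uthtosa.
Attach definiteness definite -shu → uthtosashu.
Nasal assimilation: no change.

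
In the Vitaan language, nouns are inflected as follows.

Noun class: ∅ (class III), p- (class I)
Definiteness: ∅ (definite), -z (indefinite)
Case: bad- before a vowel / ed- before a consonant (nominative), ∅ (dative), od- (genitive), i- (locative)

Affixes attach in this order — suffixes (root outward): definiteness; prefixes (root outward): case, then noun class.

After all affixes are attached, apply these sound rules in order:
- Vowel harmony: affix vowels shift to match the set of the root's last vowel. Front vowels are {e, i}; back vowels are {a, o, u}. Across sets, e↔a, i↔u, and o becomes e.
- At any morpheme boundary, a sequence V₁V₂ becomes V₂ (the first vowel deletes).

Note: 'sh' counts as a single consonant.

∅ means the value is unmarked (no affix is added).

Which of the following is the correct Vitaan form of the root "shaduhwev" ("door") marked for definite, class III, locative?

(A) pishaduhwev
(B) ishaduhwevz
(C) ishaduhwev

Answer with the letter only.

C

Attach case locative i- → ishaduhwev.
noun class = class III: zero marking, form stays ishaduhwev.
definiteness = definite: zero marking, form stays ishaduhwev.
Vowel harmony: no change.
Vowel deletion: no change.
So the correct form is ishaduhwev, option (C).
(B) ishaduhwevz is wrong: it uses indefinite instead of definite for definiteness.
(A) pishaduhwev is wrong: it uses class I instead of class III for noun class.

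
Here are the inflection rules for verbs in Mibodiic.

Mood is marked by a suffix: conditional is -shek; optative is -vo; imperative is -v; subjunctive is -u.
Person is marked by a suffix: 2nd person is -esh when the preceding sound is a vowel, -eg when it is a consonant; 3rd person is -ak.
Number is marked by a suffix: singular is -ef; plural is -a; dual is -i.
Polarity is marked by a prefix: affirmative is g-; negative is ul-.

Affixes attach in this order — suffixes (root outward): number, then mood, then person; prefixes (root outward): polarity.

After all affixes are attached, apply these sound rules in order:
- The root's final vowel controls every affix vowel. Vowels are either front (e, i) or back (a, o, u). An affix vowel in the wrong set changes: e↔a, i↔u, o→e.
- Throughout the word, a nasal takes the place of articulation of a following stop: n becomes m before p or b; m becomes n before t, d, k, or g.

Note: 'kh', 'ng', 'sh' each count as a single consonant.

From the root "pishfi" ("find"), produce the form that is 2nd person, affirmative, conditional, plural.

Attach number plural -a → pishfia.
Attach mood conditional -shek → pishfiashek.
Attach polarity affirmative g- → gpishfiashek.
Attach person 2nd person -eg (after consonant 'k') → gpishfiashekeg.
Apply vowel harmony: gpishfiashekeg → gpishfieshekeg.
Nasal assimilation: no change.

gpishfieshekeg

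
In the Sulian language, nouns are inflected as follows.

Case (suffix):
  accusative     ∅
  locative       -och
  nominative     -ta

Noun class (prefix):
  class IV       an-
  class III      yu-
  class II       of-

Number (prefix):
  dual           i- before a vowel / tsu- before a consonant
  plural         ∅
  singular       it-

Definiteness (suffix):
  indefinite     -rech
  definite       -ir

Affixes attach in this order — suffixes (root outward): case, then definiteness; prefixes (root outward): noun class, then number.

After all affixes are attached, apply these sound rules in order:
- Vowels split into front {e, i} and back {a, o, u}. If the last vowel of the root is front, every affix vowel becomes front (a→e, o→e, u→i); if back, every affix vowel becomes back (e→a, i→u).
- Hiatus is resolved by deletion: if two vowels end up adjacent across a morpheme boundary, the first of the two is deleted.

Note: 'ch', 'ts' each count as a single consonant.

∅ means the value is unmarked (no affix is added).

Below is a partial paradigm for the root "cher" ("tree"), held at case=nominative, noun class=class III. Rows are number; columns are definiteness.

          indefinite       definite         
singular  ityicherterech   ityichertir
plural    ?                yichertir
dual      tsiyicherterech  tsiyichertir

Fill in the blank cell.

yicherterech

Attach case nominative -ta → cherta.
Attach definiteness indefinite -rech → chertarech.
Attach noun class class III yu- → yuchertarech.
number = plural: zero marking, form stays yuchertarech.
Apply vowel harmony: yuchertarech → yicherterech.
Vowel deletion: no change.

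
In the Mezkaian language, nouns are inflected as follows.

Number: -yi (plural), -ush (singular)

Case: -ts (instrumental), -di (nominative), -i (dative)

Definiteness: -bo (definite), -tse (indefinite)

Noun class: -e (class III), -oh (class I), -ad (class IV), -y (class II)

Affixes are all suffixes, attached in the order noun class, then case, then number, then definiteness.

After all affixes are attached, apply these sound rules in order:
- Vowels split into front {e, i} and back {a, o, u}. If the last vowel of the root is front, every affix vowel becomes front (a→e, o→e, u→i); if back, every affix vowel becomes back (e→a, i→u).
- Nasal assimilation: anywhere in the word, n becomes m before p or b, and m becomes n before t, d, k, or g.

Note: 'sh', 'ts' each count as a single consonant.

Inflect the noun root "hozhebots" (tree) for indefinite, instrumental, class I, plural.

hozhebotsohtsyutsa

Attach noun class class I -oh → hozhebotsoh.
Attach case instrumental -ts → hozhebotsohts.
Attach number plural -yi → hozhebotsohtsyi.
Attach definiteness indefinite -tse → hozhebotsohtsyitse.
Apply vowel harmony: hozhebotsohtsyitse → hozhebotsohtsyutsa.
Nasal assimilation: no change.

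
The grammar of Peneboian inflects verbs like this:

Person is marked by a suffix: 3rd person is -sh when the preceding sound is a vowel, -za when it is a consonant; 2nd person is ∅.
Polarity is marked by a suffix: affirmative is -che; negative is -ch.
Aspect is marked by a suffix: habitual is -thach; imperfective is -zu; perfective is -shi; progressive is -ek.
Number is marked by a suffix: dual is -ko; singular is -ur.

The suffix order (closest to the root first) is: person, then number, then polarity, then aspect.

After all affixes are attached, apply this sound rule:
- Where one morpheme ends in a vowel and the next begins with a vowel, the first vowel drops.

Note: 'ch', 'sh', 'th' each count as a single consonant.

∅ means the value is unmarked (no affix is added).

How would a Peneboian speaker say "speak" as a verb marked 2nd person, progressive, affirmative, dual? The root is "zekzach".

person = 2nd person: zero marking, form stays zekzach.
Attach number dual -ko → zekzachko.
Attach polarity affirmative -che → zekzachkoche.
Attach aspect progressive -ek → zekzachkocheek.
Apply vowel deletion: zekzachkocheek → zekzachkochek.

zekzachkochek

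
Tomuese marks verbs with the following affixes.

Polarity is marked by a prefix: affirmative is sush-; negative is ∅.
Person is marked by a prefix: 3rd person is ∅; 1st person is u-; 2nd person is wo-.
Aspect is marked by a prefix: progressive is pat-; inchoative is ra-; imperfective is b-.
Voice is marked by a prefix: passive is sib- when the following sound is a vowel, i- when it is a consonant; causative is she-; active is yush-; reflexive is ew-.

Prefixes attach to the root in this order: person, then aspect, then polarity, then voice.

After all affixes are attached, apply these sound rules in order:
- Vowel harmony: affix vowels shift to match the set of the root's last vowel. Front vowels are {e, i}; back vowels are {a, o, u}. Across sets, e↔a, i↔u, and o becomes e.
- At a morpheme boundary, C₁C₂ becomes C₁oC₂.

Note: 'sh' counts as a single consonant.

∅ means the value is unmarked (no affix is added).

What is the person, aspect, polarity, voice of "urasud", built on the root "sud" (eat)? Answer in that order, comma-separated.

3rd person, inchoative, negative, passive

Segment: i-ra-sud.
person: ∅ → 3rd person.
aspect: ra- → inchoative.
polarity: ∅ → negative.
voice: sib/i- → passive.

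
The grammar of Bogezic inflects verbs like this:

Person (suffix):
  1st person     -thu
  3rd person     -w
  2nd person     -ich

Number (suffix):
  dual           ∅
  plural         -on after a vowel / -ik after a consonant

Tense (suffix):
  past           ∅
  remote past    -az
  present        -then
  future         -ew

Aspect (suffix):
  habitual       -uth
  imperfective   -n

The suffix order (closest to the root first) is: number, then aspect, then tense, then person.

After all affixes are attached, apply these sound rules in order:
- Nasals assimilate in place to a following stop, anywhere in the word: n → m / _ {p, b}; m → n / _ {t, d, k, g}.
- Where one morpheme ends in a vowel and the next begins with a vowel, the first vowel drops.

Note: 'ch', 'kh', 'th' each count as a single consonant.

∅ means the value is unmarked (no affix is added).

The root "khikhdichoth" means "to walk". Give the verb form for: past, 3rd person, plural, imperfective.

Attach number plural -ik (after consonant 'th') → khikhdichothik.
Attach aspect imperfective -n → khikhdichothikn.
tense = past: zero marking, form stays khikhdichothikn.
Attach person 3rd person -w → khikhdichothiknw.
Nasal assimilation: no change.
Vowel deletion: no change.

khikhdichothiknw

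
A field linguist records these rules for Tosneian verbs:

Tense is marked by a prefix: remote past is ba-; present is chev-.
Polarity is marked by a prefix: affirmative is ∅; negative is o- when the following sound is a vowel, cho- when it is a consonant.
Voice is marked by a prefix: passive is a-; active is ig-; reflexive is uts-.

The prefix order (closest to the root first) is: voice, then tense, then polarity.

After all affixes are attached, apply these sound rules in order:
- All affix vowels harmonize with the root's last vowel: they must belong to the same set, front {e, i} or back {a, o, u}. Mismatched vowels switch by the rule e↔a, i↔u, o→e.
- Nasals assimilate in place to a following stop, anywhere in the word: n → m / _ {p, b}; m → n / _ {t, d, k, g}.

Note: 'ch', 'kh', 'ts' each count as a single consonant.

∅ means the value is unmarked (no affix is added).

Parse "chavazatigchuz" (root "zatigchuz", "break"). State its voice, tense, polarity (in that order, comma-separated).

passive, present, affirmative

Segment: chev-a-zatigchuz.
voice: a- → passive.
tense: chev- → present.
polarity: ∅ → affirmative.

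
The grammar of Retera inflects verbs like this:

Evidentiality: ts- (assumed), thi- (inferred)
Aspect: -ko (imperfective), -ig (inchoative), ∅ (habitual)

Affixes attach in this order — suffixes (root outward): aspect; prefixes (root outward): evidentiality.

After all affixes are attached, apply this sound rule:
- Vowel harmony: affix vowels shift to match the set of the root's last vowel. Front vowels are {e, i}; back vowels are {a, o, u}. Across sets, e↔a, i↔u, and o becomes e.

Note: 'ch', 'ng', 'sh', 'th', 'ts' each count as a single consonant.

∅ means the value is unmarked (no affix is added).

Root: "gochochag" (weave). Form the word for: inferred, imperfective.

Attach evidentiality inferred thi- → thigochochag.
Attach aspect imperfective -ko → thigochochagko.
Apply vowel harmony: thigochochagko → thugochochagko.

thugochochagko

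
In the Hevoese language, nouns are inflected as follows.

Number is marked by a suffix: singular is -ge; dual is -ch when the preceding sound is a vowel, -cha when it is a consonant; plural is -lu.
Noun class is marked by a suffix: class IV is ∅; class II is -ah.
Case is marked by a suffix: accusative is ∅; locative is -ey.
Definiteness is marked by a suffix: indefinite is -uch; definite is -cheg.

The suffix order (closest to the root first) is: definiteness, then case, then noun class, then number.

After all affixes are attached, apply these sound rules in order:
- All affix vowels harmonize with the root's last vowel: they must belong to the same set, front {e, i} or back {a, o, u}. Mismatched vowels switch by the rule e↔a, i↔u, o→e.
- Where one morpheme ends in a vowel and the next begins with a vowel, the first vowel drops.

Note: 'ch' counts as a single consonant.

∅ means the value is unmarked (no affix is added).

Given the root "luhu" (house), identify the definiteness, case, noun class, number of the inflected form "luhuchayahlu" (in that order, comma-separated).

indefinite, locative, class II, plural

Segment: luhu-uch-ey-ah-lu.
definiteness: -uch → indefinite.
case: -ey → locative.
noun class: -ah → class II.
number: -lu → plural.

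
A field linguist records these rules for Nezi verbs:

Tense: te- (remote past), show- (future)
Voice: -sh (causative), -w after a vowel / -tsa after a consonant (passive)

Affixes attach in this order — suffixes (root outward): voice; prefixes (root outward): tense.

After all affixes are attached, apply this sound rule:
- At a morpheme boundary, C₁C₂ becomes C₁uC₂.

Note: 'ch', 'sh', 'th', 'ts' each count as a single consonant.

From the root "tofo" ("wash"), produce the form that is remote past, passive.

Attach voice passive -w (after vowel 'o') → tofow.
Attach tense remote past te- → tetofow.
Epenthesis: no change.

tetofow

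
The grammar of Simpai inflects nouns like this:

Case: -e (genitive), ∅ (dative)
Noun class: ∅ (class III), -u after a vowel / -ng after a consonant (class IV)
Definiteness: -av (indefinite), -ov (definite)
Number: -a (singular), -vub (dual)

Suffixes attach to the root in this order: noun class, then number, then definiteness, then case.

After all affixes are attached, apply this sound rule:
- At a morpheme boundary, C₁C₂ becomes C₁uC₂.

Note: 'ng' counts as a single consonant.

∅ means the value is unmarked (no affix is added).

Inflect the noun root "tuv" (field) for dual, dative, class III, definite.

noun class = class III: zero marking, form stays tuv.
Attach number dual -vub → tuvvub.
Attach definiteness definite -ov → tuvvubov.
case = dative: zero marking, form stays tuvvubov.
Apply epenthesis: tuvvubov → tuvuvubov.

tuvuvubov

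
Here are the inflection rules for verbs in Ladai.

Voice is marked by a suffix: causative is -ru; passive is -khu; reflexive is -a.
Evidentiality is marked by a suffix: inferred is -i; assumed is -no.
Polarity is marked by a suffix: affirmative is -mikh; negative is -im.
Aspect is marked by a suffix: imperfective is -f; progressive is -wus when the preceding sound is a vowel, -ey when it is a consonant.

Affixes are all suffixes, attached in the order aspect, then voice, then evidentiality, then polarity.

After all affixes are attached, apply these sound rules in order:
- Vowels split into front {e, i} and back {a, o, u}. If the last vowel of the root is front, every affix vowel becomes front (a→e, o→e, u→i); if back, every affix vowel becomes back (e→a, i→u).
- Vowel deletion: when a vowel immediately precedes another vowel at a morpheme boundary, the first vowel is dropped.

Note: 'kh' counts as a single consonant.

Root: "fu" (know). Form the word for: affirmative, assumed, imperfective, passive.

fufkhunomukh

Attach aspect imperfective -f → fuf.
Attach voice passive -khu → fufkhu.
Attach evidentiality assumed -no → fufkhuno.
Attach polarity affirmative -mikh → fufkhunomikh.
Apply vowel harmony: fufkhunomikh → fufkhunomukh.
Vowel deletion: no change.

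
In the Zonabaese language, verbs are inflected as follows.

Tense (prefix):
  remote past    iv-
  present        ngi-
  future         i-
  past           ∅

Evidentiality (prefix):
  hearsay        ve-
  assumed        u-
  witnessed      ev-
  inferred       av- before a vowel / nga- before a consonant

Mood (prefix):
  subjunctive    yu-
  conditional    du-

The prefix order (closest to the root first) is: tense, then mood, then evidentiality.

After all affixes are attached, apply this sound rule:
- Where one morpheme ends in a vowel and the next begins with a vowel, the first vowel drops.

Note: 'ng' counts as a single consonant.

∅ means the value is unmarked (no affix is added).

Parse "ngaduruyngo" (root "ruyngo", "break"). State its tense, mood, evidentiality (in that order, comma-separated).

past, conditional, inferred

Segment: nga-du-ruyngo.
tense: ∅ → past.
mood: du- → conditional.
evidentiality: av/nga- → inferred.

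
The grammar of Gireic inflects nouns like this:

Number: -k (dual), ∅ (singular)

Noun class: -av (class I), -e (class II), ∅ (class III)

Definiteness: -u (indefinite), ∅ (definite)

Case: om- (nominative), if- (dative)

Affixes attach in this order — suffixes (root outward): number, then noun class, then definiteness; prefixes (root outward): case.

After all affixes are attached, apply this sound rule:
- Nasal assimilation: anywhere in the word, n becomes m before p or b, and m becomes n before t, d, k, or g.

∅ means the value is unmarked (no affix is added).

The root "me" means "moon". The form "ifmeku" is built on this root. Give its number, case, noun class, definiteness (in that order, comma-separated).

dual, dative, class III, indefinite

Segment: if-me-k-u.
number: -k → dual.
case: if- → dative.
noun class: ∅ → class III.
definiteness: -u → indefinite.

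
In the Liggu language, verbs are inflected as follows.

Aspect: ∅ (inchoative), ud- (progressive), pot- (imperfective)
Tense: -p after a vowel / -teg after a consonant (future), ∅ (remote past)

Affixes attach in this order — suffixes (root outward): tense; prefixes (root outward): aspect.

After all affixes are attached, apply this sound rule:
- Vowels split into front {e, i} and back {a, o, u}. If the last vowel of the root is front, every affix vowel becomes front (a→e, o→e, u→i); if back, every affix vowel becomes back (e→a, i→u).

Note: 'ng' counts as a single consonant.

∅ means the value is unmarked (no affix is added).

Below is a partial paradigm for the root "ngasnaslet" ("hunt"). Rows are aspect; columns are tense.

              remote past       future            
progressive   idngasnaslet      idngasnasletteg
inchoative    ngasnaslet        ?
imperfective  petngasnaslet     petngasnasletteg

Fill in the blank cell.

ngasnasletteg

Attach tense future -teg (after consonant 't') → ngasnasletteg.
aspect = inchoative: zero marking, form stays ngasnasletteg.
Vowel harmony: no change.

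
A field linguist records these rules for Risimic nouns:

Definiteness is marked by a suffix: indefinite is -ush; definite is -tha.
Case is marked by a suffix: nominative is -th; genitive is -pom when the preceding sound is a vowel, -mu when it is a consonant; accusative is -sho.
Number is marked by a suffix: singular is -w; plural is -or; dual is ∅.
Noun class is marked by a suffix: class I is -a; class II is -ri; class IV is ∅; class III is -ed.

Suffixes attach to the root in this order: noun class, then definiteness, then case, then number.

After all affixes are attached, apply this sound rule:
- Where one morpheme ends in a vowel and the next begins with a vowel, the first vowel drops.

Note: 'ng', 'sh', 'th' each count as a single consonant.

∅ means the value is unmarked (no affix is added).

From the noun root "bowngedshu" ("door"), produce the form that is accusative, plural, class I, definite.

bowngedshathashor

Attach noun class class I -a → bowngedshua.
Attach definiteness definite -tha → bowngedshuatha.
Attach case accusative -sho → bowngedshuathasho.
Attach number plural -or → bowngedshuathashoor.
Apply vowel deletion: bowngedshuathashoor → bowngedshathashor.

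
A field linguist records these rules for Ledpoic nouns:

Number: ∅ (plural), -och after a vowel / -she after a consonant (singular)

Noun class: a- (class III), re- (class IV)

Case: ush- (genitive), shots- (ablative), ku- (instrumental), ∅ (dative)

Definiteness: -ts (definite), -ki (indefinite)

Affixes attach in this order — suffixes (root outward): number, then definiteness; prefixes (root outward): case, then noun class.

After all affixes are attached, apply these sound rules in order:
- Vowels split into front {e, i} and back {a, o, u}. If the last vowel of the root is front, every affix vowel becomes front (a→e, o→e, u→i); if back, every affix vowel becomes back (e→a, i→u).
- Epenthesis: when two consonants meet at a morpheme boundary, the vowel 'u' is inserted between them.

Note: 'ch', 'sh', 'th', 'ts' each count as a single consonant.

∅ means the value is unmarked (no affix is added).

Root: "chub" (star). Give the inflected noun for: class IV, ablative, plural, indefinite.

rashotsuchubuku

Attach case ablative shots- → shotschub.
number = plural: zero marking, form stays shotschub.
Attach definiteness indefinite -ki → shotschubki.
Attach noun class class IV re- → reshotschubki.
Apply vowel harmony: reshotschubki → rashotschubku.
Apply epenthesis: rashotschubku → rashotsuchubuku.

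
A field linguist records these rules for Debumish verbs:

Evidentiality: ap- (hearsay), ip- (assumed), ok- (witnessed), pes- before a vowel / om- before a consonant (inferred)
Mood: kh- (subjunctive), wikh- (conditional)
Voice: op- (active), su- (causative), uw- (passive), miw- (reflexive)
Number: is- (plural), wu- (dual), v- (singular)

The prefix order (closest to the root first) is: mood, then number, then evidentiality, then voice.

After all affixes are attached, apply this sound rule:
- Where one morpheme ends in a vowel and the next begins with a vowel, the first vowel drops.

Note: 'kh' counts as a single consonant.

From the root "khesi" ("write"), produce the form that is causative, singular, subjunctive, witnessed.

sokvkhkhesi

Attach mood subjunctive kh- → khkhesi.
Attach number singular v- → vkhkhesi.
Attach evidentiality witnessed ok- → okvkhkhesi.
Attach voice causative su- → suokvkhkhesi.
Apply vowel deletion: suokvkhkhesi → sokvkhkhesi.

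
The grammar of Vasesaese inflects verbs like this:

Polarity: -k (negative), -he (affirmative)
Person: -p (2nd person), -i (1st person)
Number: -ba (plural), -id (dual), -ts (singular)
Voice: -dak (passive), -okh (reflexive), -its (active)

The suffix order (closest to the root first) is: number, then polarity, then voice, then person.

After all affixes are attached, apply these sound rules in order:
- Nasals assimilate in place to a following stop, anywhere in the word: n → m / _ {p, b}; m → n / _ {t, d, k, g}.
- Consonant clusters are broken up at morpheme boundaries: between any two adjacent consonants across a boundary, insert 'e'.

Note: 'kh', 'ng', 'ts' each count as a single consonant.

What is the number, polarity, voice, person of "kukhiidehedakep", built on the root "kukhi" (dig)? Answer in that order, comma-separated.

dual, affirmative, passive, 2nd person

Segment: kukhi-id-he-dak-p.
number: -id → dual.
polarity: -he → affirmative.
voice: -dak → passive.
person: -p → 2nd person.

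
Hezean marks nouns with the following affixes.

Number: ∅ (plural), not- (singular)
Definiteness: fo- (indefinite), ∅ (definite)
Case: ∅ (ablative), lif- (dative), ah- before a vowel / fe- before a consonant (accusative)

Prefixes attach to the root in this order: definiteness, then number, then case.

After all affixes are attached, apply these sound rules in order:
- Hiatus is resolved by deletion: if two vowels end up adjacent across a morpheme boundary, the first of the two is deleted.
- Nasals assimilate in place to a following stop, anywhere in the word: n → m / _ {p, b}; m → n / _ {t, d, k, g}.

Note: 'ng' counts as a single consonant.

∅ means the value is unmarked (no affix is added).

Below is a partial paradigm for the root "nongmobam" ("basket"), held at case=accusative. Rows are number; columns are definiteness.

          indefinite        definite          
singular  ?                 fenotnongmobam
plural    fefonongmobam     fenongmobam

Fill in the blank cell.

fenotfonongmobam

Attach definiteness indefinite fo- → fonongmobam.
Attach number singular not- → notfonongmobam.
Attach case accusative fe- (before consonant 'n') → fenotfonongmobam.
Vowel deletion: no change.
Nasal assimilation: no change.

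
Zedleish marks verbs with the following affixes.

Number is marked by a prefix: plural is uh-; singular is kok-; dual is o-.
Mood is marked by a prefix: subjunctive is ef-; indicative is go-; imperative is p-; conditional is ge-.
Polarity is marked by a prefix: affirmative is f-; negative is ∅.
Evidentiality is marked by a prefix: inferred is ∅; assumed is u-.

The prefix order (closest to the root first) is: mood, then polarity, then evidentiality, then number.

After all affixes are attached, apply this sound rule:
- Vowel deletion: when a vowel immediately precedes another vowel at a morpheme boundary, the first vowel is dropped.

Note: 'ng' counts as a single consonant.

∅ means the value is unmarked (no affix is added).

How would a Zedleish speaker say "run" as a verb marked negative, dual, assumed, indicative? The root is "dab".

ugodab

Attach mood indicative go- → godab.
polarity = negative: zero marking, form stays godab.
Attach evidentiality assumed u- → ugodab.
Attach number dual o- → ougodab.
Apply vowel deletion: ougodab → ugodab.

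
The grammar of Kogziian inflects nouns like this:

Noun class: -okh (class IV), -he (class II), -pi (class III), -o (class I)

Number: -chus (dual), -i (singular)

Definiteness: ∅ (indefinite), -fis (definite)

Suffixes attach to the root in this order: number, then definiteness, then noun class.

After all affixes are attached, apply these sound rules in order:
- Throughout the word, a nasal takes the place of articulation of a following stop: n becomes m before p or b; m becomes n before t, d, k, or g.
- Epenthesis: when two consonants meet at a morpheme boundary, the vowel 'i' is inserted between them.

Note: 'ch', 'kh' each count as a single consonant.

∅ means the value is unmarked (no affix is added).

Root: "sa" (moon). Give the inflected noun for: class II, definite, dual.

sachusifisihe

Attach number dual -chus → sachus.
Attach definiteness definite -fis → sachusfis.
Attach noun class class II -he → sachusfishe.
Nasal assimilation: no change.
Apply epenthesis: sachusfishe → sachusifisihe.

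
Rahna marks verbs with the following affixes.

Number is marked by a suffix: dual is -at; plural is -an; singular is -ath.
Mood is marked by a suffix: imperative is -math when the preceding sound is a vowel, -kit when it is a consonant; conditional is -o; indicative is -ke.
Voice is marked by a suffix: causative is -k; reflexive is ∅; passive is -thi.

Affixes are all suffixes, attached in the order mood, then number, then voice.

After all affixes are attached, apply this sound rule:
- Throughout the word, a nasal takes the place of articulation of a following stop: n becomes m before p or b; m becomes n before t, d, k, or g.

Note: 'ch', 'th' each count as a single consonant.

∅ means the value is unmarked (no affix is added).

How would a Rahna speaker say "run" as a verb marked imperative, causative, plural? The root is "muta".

Attach mood imperative -math (after vowel 'a') → mutamath.
Attach number plural -an → mutamathan.
Attach voice causative -k → mutamathank.
Nasal assimilation: no change.

mutamathank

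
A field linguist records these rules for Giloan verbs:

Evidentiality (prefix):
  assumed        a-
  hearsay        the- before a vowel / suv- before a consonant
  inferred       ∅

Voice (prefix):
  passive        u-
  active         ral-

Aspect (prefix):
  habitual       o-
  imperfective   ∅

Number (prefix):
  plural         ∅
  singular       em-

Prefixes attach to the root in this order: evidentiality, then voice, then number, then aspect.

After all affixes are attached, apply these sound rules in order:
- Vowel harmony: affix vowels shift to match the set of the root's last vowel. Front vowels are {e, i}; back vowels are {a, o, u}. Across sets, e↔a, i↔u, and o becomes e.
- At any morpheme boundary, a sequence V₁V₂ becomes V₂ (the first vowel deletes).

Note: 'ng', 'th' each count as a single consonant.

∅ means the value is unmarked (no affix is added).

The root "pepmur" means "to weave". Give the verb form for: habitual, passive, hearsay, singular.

Attach evidentiality hearsay suv- (before consonant 'p') → suvpepmur.
Attach voice passive u- → usuvpepmur.
Attach number singular em- → emusuvpepmur.
Attach aspect habitual o- → oemusuvpepmur.
Apply vowel harmony: oemusuvpepmur → oamusuvpepmur.
Apply vowel deletion: oamusuvpepmur → amusuvpepmur.

amusuvpepmur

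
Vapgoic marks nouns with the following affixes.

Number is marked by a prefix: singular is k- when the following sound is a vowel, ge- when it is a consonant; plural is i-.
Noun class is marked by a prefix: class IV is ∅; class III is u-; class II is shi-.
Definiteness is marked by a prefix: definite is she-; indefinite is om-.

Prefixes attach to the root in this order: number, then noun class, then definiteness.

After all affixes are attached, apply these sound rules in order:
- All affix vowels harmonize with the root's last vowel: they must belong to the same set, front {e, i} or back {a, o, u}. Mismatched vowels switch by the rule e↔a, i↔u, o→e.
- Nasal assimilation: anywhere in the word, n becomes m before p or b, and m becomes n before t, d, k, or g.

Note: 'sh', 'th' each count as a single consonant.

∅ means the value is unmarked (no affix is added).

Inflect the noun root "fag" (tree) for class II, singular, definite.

shashugafag

Attach number singular ge- (before consonant 'f') → gefag.
Attach noun class class II shi- → shigefag.
Attach definiteness definite she- → sheshigefag.
Apply vowel harmony: sheshigefag → shashugafag.
Nasal assimilation: no change.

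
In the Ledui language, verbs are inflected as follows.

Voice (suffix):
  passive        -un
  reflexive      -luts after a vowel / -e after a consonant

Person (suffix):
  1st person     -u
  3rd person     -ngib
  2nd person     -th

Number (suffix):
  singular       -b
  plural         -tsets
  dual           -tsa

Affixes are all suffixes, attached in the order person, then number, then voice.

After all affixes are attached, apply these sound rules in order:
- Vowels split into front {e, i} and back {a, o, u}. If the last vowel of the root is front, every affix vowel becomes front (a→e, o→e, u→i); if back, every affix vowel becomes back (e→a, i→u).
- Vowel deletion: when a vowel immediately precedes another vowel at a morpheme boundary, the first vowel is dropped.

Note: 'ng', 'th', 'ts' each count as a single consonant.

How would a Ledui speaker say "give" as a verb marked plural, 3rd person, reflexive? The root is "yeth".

yethngibtsetse

Attach person 3rd person -ngib → yethngib.
Attach number plural -tsets → yethngibtsets.
Attach voice reflexive -e (after consonant 'ts') → yethngibtsetse.
Vowel harmony: no change.
Vowel deletion: no change.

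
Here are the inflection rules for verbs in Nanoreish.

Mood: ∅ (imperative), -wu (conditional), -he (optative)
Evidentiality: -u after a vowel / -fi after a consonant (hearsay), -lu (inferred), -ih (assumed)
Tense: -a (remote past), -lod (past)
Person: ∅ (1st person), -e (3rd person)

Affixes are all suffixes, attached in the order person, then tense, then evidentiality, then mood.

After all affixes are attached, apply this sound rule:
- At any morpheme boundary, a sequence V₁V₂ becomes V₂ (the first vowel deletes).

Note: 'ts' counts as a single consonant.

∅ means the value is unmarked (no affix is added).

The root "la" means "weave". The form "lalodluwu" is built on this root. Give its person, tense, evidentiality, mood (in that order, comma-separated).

Segment: la-lod-lu-wu.
person: ∅ → 1st person.
tense: -lod → past.
evidentiality: -lu → inferred.
mood: -wu → conditional.

1st person, past, inferred, conditional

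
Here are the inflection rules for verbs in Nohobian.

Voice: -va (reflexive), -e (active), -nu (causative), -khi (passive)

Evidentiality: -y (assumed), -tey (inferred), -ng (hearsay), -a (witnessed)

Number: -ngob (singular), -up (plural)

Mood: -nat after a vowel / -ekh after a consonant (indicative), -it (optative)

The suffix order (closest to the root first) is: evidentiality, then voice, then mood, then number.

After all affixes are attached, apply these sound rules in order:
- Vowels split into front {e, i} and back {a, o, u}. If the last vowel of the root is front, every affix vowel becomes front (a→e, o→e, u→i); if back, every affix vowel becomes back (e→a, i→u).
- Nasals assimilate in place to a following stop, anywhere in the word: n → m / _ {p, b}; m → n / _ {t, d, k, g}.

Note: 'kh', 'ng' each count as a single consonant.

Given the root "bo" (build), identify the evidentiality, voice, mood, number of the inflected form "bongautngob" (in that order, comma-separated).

Segment: bo-ng-e-it-ngob.
evidentiality: -ng → hearsay.
voice: -e → active.
mood: -it → optative.
number: -ngob → singular.

hearsay, active, optative, singular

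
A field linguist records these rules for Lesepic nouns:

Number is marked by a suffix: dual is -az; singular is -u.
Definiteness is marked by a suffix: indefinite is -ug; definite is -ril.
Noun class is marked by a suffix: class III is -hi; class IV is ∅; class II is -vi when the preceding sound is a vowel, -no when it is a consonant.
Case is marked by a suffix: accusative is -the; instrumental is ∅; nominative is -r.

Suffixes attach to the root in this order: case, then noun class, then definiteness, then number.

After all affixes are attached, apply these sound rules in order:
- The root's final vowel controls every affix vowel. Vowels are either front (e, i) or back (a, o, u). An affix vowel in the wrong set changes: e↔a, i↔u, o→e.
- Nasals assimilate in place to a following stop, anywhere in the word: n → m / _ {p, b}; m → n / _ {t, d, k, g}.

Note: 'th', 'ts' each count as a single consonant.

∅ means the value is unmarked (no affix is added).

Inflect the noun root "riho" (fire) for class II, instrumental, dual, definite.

case = instrumental: zero marking, form stays riho.
Attach noun class class II -vi (after vowel 'o') → rihovi.
Attach definiteness definite -ril → rihoviril.
Attach number dual -az → rihovirilaz.
Apply vowel harmony: rihovirilaz → rihovurulaz.
Nasal assimilation: no change.

rihovurulaz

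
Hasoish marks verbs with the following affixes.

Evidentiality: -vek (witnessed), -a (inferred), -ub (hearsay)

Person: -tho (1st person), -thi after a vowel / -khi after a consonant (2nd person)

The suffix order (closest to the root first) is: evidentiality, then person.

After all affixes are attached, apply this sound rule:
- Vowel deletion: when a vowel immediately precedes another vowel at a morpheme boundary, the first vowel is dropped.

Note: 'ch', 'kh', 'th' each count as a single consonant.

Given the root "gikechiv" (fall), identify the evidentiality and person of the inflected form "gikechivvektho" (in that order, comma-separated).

witnessed, 1st person

Segment: gikechiv-vek-tho.
evidentiality: -vek → witnessed.
person: -tho → 1st person.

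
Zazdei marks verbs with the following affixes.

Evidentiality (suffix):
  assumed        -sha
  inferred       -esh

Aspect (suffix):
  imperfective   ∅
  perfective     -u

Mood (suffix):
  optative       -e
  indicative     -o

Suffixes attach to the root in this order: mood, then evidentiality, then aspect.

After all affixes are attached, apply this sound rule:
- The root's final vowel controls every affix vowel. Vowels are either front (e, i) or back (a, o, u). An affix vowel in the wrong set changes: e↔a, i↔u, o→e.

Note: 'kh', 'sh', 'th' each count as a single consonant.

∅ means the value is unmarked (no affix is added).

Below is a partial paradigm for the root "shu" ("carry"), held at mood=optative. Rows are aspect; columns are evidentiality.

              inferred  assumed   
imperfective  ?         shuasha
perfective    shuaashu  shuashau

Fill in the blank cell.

shuaash

Attach mood optative -e → shue.
Attach evidentiality inferred -esh → shueesh.
aspect = imperfective: zero marking, form stays shueesh.
Apply vowel harmony: shueesh → shuaash.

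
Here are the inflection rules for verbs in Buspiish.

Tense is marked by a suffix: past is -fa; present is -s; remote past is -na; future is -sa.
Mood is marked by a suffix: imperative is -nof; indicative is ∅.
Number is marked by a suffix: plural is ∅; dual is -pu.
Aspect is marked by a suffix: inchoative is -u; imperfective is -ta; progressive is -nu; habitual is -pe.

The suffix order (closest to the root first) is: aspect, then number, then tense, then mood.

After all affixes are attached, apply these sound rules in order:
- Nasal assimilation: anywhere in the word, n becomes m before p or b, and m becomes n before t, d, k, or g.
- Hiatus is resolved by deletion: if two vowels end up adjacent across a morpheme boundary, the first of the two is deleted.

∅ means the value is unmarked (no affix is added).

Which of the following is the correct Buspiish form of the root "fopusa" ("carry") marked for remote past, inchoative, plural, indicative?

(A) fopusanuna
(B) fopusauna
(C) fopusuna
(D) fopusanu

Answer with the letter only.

Attach aspect inchoative -u → fopusau.
number = plural: zero marking, form stays fopusau.
Attach tense remote past -na → fopusauna.
mood = indicative: zero marking, form stays fopusauna.
Nasal assimilation: no change.
Apply vowel deletion: fopusauna → fopusuna.
So the correct form is fopusuna, option (C).
(A) fopusanuna is wrong: it uses progressive instead of inchoative for aspect.
(B) fopusauna is wrong: it fails to apply the sound rule(s).
(D) fopusanu is wrong: it has the affixes in the wrong order.

C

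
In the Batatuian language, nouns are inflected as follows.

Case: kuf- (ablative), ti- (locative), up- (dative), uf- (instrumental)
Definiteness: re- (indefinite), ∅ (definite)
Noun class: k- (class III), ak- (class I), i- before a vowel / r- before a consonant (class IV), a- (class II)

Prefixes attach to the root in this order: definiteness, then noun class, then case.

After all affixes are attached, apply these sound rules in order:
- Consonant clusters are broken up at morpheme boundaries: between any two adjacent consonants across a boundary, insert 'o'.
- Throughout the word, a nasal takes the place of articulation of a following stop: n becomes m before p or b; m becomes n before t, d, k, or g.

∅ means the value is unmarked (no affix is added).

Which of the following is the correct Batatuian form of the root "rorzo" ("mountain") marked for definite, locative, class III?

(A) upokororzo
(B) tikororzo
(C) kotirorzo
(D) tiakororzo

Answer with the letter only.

definiteness = definite: zero marking, form stays rorzo.
Attach noun class class III k- → krorzo.
Attach case locative ti- → tikrorzo.
Apply epenthesis: tikrorzo → tikororzo.
Nasal assimilation: no change.
So the correct form is tikororzo, option (B).
(A) upokororzo is wrong: it uses dative instead of locative for case.
(D) tiakororzo is wrong: it uses class I instead of class III for noun class.
(C) kotirorzo is wrong: it has the affixes in the wrong order.

B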